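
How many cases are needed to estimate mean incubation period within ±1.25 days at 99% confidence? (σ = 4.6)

n = (z*σ/E)² = (2.576×4.6/1.25)² = 89.9 → n = 90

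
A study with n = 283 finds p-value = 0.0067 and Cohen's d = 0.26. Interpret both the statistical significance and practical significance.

Statistically significant (p = 0.0067 < 0.05). Cohen's d = 0.26 indicates a small effect size. Both statistical and practical significance should be considered.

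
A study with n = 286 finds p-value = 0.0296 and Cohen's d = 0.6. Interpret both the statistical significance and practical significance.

Statistically significant (p = 0.0296 < 0.05). Cohen's d = 0.6 indicates a medium effect size. Both statistical and practical significance should be considered.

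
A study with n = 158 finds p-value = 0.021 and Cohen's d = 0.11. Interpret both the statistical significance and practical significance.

Statistically significant (p = 0.021 < 0.05). Cohen's d = 0.11 indicates a very small effect size. Both statistical and practical significance should be considered.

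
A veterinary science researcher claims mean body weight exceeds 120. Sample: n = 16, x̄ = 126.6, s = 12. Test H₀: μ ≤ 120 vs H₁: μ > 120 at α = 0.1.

t = (126.6 - 120)/(12/√16) = 2.2, df = 15. Critical t = 1.341. Reject H₀.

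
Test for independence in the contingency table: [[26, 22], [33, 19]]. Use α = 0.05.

χ² = 0.891. df = 1, critical = 3.841. Fail to reject H₀. No evidence of dependence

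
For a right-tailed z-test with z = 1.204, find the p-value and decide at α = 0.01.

p = P(Z > 1.204) = 1 - Φ(1.204) ≈ 0.1143. Since p ≥ 0.01, fail to reject H₀ (not significant) at α = 0.01.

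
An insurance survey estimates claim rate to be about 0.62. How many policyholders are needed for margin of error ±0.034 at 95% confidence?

n = z²p(1-p)/E² = 1.96²×0.62×0.38/0.034² = 782.9 → n = 783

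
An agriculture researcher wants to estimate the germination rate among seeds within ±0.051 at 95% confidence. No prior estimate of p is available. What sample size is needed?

Conservative approach: use p = 0.5 (maximizes p(1-p) = 0.25). n = z²(0.25)/E² = 1.96²×0.25/0.051² = 369.2 → n = 370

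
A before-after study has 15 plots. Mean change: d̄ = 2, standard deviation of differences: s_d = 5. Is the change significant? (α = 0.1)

t = d̄/(s_d/√n) = 2/(5/√15) = 1.549. df = 14, critical t = ±1.761. Fail to reject H₀.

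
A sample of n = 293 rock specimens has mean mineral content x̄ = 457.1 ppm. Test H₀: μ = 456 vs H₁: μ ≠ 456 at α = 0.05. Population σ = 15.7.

z = (x̄ - μ₀)/(σ/√n) = (457.1 - 456)/(15.7/√293) = 1.199. Critical value: ±1.96. Since |1.199| ≤ 1.96, Fail to reject H₀.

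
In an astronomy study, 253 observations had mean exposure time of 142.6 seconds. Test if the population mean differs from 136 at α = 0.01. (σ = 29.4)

z = (x̄ - μ₀)/(σ/√n) = (142.6 - 136)/(29.4/√253) = 3.571. Critical value: ±2.576. Since |3.571| > 2.576, Reject H₀.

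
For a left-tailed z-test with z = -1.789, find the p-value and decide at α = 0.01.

p = P(Z < -1.789) = Φ(-1.789) ≈ 0.0368. Since p ≥ 0.01, fail to reject H₀ (not significant) at α = 0.01.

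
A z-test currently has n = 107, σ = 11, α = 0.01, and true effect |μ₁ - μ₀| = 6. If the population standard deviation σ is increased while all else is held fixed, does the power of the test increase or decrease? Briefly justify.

Power decreases: a larger σ inflates the standard error σ/√n, pulling the sampling distribution under H₁ back toward the critical value.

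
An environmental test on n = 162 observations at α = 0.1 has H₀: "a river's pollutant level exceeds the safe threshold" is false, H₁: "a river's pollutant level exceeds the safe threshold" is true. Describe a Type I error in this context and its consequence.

Type I error: rejecting H₀ when it is true — concluding that a river's pollutant level exceeds the safe threshold when in fact it is not. Consequence: shutting down a compliant factory unnecessarily.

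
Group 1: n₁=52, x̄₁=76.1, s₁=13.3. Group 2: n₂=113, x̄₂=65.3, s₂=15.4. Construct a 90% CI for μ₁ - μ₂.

Difference = 10.8. SE = √(13.3²/52 + 15.4²/113) = 2.345. CI = (6.94, 14.66)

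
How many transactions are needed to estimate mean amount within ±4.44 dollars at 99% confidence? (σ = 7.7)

n = (z*σ/E)² = (2.576×7.7/4.44)² = 20.0 → n = 20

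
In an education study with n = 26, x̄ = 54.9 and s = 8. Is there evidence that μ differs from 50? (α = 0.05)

t = (x̄ - μ₀)/(s/√n) = (54.9 - 50)/(8/√26) = 3.123. df = 25, critical t = ±2.06. Reject H₀.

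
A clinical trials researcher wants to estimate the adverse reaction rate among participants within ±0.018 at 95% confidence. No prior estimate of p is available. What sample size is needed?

Conservative approach: use p = 0.5 (maximizes p(1-p) = 0.25). n = z²(0.25)/E² = 1.96²×0.25/0.018² = 2964.2 → n = 2965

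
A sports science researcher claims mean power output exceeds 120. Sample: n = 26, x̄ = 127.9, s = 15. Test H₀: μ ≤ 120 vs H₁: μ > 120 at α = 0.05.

t = (127.9 - 120)/(15/√26) = 2.685, df = 25. Critical t = 1.708. Reject H₀.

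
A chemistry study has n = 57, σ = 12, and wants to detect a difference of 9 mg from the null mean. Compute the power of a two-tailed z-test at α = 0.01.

SE = σ/√n = 12/√57 = 1.589. Non-centrality λ = d/SE = 9/1.589 = 5.662. Power ≈ Φ(λ - z_{α/2}) = Φ(5.662 - 2.576) = Φ(3.086) = 0.999.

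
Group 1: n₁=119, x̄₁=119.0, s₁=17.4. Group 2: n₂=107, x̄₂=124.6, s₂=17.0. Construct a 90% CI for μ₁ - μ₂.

Difference = -5.6. SE = √(17.4²/119 + 17.0²/107) = 2.29. CI = (-9.37, -1.83)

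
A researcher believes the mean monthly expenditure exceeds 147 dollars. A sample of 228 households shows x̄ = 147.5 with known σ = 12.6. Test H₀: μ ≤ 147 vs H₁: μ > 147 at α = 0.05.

z = 0.599. Critical value: 1.645. Fail to reject H₀.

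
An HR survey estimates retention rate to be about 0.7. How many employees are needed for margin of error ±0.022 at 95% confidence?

n = z²p(1-p)/E² = 1.96²×0.7×0.3/0.022² = 1666.8 → n = 1667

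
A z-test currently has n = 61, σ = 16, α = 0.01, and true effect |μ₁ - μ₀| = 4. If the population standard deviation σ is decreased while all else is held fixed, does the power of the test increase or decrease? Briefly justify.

Power increases: a smaller σ shrinks the standard error σ/√n, moving the sampling distribution under H₁ further from the critical value.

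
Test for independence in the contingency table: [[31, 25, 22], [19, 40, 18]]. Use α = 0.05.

χ² = 6.735. df = 2, critical = 5.991. Reject H₀. Variables are dependent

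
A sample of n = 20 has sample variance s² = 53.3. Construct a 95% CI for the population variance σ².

df = 19. χ²_{0.025} = 32.852, χ²_{0.975} = 8.907. CI for σ² = ((n-1)s²/χ²_{α/2}, (n-1)s²/χ²_{1-α/2}) = (19·53.3/32.852, 19·53.3/8.907) = (30.83, 113.7)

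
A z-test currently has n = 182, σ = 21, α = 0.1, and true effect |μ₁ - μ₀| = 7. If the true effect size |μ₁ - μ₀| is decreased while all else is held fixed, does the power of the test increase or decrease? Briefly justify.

Power decreases: a smaller true effect decreases the non-centrality λ = |μ₁ - μ₀|/(σ/√n).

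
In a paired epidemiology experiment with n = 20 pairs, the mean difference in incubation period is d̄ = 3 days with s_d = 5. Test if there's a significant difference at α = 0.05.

t = d̄/(s_d/√n) = 3/(5/√20) = 2.683. df = 19, critical t = ±2.093. Reject H₀.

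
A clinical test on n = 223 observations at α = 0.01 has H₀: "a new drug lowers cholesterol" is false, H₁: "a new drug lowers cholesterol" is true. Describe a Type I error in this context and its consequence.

Type I error: rejecting H₀ when it is true — concluding that a new drug lowers cholesterol when in fact it is not. Consequence: approving an ineffective drug — patients take a useless medication and may skip effective alternatives.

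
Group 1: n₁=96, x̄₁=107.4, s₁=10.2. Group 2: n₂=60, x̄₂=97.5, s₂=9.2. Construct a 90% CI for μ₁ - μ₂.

Difference = 9.9. SE = √(10.2²/96 + 9.2²/60) = 1.579. CI = (7.3, 12.5)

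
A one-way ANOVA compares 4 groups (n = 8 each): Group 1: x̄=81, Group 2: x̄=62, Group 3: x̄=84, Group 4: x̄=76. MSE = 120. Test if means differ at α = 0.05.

Grand mean = 75.75. SS_between = 2278.0, MS_between = 759.33. F = 6.328, F_crit ≈ 2.947. Reject H₀.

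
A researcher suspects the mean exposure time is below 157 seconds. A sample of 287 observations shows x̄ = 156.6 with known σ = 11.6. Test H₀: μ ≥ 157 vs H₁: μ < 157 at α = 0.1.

z = -0.584. Critical value: -1.28. Fail to reject H₀.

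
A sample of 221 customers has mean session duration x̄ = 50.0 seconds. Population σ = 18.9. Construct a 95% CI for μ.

CI = x̄ ± z*(σ/√n) = 50.0 ± 1.96(18.9/√221) = 50.0 ± 2.49 = (47.51, 52.49)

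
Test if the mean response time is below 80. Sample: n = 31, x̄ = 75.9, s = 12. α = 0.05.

t = (75.9 - 80)/(12/√31) = -1.902, df = 30. Critical t = -1.697. Reject H₀.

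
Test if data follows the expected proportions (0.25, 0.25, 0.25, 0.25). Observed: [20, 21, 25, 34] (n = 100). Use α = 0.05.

Expected: [25.0, 25.0, 25.0, 25.0]. χ² = 4.88. df = 3, critical = 7.815. Fail to reject H₀.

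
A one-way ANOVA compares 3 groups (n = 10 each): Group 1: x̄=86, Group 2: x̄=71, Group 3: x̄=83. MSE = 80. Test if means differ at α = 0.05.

Grand mean = 80.0. SS_between = 1260.0, MS_between = 630.0. F = 7.875, F_crit ≈ 3.354. Reject H₀.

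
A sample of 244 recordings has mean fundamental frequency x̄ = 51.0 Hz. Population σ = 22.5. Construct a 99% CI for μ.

CI = x̄ ± z*(σ/√n) = 51.0 ± 2.576(22.5/√244) = 51.0 ± 3.71 = (47.29, 54.71)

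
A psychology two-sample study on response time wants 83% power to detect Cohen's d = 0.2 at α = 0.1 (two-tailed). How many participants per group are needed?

z_{α/2} = 1.645, z_β = Φ⁻¹(0.83) = 0.954. For small effect (d = 0.2): n per group = 2(z_{α/2} + z_β)²/d² = 2(1.645 + 0.954)²/0.2² = 337.7 → 338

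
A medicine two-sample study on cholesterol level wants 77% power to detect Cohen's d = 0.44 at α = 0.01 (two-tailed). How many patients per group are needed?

z_{α/2} = 2.576, z_β = Φ⁻¹(0.77) = 0.739. For small effect (d = 0.44): n per group = 2(z_{α/2} + z_β)²/d² = 2(2.576 + 0.739)²/0.44² = 113.5 → 114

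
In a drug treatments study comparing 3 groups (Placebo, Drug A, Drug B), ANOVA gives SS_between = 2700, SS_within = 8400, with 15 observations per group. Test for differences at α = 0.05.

df_between = 2, df_within = 42. F = MS_between/MS_within = 1350.0/200.0 = 6.75. F_crit ≈ 3.22. Reject H₀. At least one mean differs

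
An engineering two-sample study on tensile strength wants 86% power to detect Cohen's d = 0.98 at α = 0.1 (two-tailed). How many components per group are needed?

z_{α/2} = 1.645, z_β = Φ⁻¹(0.86) = 1.08. For large effect (d = 0.98): n per group = 2(z_{α/2} + z_β)²/d² = 2(1.645 + 1.08)²/0.98² = 15.5 → 16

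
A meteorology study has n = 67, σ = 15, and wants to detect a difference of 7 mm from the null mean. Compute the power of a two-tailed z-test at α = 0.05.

SE = σ/√n = 15/√67 = 1.833. Non-centrality λ = d/SE = 7/1.833 = 3.82. Power ≈ Φ(λ - z_{α/2}) = Φ(3.82 - 1.96) = Φ(1.86) = 0.969.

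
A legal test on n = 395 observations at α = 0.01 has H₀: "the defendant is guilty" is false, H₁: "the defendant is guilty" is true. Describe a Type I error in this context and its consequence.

Type I error: rejecting H₀ when it is true — concluding that the defendant is guilty when in fact it is not. Consequence: convicting an innocent person.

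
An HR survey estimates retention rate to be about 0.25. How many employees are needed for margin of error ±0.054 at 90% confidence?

n = z²p(1-p)/E² = 1.645²×0.25×0.75/0.054² = 174.0 → n = 174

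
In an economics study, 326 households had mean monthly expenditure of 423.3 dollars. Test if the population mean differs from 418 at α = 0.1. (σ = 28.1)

z = (x̄ - μ₀)/(σ/√n) = (423.3 - 418)/(28.1/√326) = 3.405. Critical value: ±1.645. Since |3.405| > 1.645, Reject H₀.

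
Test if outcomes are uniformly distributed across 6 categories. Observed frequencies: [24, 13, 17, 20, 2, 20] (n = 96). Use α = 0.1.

Expected = 16 each. χ² = Σ(O-E)²/E = 18.875. df = 5, critical value = 9.236. Reject H₀.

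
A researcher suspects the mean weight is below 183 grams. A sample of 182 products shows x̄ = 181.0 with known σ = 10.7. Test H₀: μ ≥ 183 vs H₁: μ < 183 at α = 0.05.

z = -2.522. Critical value: -1.645. Reject H₀.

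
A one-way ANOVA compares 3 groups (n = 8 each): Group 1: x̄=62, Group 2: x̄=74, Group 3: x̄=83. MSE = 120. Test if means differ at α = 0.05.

Grand mean = 73.0. SS_between = 1776.0, MS_between = 888.0. F = 7.4, F_crit ≈ 3.467. Reject H₀.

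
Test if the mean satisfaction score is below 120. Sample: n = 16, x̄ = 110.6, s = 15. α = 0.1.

t = (110.6 - 120)/(15/√16) = -2.507, df = 15. Critical t = -1.341. Reject H₀.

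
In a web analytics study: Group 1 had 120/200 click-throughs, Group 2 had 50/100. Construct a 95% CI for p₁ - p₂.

p̂₁ = 0.6, p̂₂ = 0.5. Difference = 0.1. CI = (-0.019, 0.219)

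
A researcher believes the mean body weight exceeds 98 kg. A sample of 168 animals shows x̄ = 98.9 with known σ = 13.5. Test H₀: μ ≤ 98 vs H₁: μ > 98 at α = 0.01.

z = 0.864. Critical value: 2.33. Fail to reject H₀.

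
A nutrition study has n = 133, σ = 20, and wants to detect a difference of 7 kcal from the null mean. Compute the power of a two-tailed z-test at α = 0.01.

SE = σ/√n = 20/√133 = 1.734. Non-centrality λ = d/SE = 7/1.734 = 4.036. Power ≈ Φ(λ - z_{α/2}) = Φ(4.036 - 2.576) = Φ(1.46) = 0.928.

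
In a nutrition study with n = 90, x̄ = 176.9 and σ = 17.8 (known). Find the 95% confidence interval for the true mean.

CI = x̄ ± z*(σ/√n) = 176.9 ± 1.96(17.8/√90) = 176.9 ± 3.68 = (173.22, 180.58)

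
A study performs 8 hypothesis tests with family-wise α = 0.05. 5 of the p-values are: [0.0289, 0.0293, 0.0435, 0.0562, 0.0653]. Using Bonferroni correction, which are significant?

Bonferroni α = 0.05/8 = 0.00625. None of the given p-values are significant.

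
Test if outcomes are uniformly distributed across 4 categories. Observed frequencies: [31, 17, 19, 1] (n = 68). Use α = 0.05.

Expected = 17 each. χ² = Σ(O-E)²/E = 26.824. df = 3, critical value = 7.815. Reject H₀.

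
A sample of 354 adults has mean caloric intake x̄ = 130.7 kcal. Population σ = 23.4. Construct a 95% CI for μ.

CI = x̄ ± z*(σ/√n) = 130.7 ± 1.96(23.4/√354) = 130.7 ± 2.44 = (128.26, 133.14)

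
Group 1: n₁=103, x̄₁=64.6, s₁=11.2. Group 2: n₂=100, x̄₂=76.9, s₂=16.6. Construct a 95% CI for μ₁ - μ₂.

Difference = -12.3. SE = √(11.2²/103 + 16.6²/100) = 1.993. CI = (-16.21, -8.39)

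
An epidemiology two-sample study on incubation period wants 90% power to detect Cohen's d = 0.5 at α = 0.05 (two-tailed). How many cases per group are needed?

z_{α/2} = 1.96, z_β = Φ⁻¹(0.9) = 1.282. For medium effect (d = 0.5): n per group = 2(z_{α/2} + z_β)²/d² = 2(1.96 + 1.282)²/0.5² = 84.1 → 85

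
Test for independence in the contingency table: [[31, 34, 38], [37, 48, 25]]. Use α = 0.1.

χ² = 5.378. df = 2, critical = 4.605. Reject H₀. Variables are dependent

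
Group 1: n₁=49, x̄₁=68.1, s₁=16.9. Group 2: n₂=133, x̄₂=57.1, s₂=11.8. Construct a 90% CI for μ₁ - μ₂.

Difference = 11.0. SE = √(16.9²/49 + 11.8²/133) = 2.622. CI = (6.69, 15.31)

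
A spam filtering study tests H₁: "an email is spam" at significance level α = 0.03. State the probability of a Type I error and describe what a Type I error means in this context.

P(Type I error) = α = 0.03. A Type I error is rejecting H₀ when H₀ is actually true (false positive) — here, concluding that an email is spam when in fact this is not the case. Consequence: a legitimate email is sent to the spam folder and the user misses it.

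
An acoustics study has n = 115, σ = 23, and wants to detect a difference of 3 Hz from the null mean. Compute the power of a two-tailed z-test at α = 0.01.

SE = σ/√n = 23/√115 = 2.145. Non-centrality λ = d/SE = 3/2.145 = 1.399. Power ≈ Φ(λ - z_{α/2}) = Φ(1.399 - 2.576) = Φ(-1.177) = 0.12.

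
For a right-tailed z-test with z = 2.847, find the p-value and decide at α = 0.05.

p = P(Z > 2.847) = 1 - Φ(2.847) ≈ 0.0022. Since p < 0.05, reject H₀ (significant) at α = 0.05.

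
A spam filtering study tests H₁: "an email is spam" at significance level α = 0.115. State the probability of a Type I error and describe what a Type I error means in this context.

P(Type I error) = α = 0.115. A Type I error is rejecting H₀ when H₀ is actually true (false positive) — here, concluding that an email is spam when in fact this is not the case. Consequence: a legitimate email is sent to the spam folder and the user misses it.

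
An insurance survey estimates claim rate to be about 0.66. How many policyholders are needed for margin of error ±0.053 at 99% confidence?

n = z²p(1-p)/E² = 2.576²×0.66×0.34/0.053² = 530.1 → n = 531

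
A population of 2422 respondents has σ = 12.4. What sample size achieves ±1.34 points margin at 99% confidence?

Without FPC: n₀ = (2.576×12.4/1.34)² = 568.232. With FPC: n = n₀N/(n₀+N-1) = 460.4 → n = 461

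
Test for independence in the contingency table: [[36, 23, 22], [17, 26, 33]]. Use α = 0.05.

χ² = 9.045. df = 2, critical = 5.991. Reject H₀. Variables are dependent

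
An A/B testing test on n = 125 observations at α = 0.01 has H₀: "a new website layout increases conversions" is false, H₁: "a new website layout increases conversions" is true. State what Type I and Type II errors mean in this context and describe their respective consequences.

Type I (false positive): concluding that a new website layout increases conversions when it is not — rolling out a layout that doesn't actually help — wasted engineering effort. Type II (false negative): failing to conclude that a new website layout increases conversions when it is — discarding a layout that would have improved conversions — lost revenue. Which is costlier depends on domain priorities and is a judgement call rather than a statistical fact.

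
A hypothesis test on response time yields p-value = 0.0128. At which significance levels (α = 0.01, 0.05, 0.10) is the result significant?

p = 0.0128. Significant at: α = 0.05, 0.1.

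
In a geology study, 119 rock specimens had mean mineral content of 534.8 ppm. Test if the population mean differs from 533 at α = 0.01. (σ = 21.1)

z = (x̄ - μ₀)/(σ/√n) = (534.8 - 533)/(21.1/√119) = 0.931. Critical value: ±2.576. Since |0.931| ≤ 2.576, Fail to reject H₀.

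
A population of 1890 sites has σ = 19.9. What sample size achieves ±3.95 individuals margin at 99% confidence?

Without FPC: n₀ = (2.576×19.9/3.95)² = 168.424. With FPC: n = n₀N/(n₀+N-1) = 154.7 → n = 155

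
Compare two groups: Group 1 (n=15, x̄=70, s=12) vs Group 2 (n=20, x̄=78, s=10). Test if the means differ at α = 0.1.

Pooled sp = 10.89. t = -2.15, df = 33. Critical t = ±1.692. Reject H₀.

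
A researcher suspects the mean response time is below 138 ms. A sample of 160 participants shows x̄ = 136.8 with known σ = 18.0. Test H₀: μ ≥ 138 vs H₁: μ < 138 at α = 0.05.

z = -0.843. Critical value: -1.645. Fail to reject H₀.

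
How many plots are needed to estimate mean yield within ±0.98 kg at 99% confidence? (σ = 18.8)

n = (z*σ/E)² = (2.576×18.8/0.98)² = 2442.1 → n = 2443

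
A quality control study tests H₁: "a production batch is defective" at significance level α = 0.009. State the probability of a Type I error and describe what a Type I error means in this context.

P(Type I error) = α = 0.009. A Type I error is rejecting H₀ when H₀ is actually true (false positive) — here, concluding that a production batch is defective when in fact this is not the case. Consequence: scrapping a good batch — wasted material and cost for no reason.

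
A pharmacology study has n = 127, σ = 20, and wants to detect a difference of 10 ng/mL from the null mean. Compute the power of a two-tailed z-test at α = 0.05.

SE = σ/√n = 20/√127 = 1.775. Non-centrality λ = d/SE = 10/1.775 = 5.635. Power ≈ Φ(λ - z_{α/2}) = Φ(5.635 - 1.96) = Φ(3.675) = 1.0.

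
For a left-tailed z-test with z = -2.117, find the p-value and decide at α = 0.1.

p = P(Z < -2.117) = Φ(-2.117) ≈ 0.0171. Since p < 0.1, reject H₀ (significant) at α = 0.1.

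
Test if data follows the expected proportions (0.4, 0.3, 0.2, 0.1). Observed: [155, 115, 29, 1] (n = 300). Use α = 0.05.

Expected: [120.0, 90.0, 60.0, 30.0]. χ² = 61.203. df = 3, critical = 7.815. Reject H₀.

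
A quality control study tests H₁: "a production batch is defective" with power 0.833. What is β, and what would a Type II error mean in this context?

β = 1 - power = 1 - 0.833 = 0.167. A Type II error is failing to reject H₀ when H₀ is false (false negative) — here, failing to conclude that a production batch is defective when in fact it is true. Consequence: shipping a defective batch — faulty products reach customers.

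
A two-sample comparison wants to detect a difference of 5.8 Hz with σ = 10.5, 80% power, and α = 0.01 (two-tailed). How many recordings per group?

n per group = 2(z_α/2 + z_β)²σ²/d² = 2×(2.576 + 0.84)²×10.5²/5.8² = 76.5 → n = 77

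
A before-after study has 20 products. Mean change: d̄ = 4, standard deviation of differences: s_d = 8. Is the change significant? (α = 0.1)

t = d̄/(s_d/√n) = 4/(8/√20) = 2.236. df = 19, critical t = ±1.729. Reject H₀.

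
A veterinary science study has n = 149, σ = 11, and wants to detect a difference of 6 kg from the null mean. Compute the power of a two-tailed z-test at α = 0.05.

SE = σ/√n = 11/√149 = 0.901. Non-centrality λ = d/SE = 6/0.901 = 6.658. Power ≈ Φ(λ - z_{α/2}) = Φ(6.658 - 1.96) = Φ(4.698) = 1.0.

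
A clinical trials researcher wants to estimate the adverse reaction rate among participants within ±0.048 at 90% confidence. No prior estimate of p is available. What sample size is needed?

Conservative approach: use p = 0.5 (maximizes p(1-p) = 0.25). n = z²(0.25)/E² = 1.645²×0.25/0.048² = 293.6 → n = 294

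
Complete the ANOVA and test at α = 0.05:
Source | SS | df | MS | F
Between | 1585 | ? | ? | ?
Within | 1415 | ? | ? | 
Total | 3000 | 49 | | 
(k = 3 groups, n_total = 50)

df_between = 2, df_within = 47. MS_between = 792.5, MS_within = 30.11. F = 26.323, F_crit ≈ 3.195. Reject H₀.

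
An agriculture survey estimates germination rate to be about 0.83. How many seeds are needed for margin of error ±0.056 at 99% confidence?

n = z²p(1-p)/E² = 2.576²×0.83×0.17/0.056² = 298.6 → n = 299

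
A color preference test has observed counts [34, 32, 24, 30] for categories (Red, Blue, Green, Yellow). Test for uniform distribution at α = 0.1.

Expected = 30 each. χ² = Σ(O-E)²/E = 1.867. df = 3, critical value = 6.251. Fail to reject H₀.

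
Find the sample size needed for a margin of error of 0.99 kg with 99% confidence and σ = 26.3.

n = (z*σ/E)² = (2.576×26.3/0.99)² = 4683.1 → n = 4684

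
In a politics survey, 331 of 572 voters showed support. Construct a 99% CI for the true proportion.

p̂ = 0.579. CI = p̂ ± z*√(p̂(1-p̂)/n) = (0.525, 0.632)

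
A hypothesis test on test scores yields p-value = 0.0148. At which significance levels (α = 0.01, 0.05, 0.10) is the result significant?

p = 0.0148. Significant at: α = 0.05, 0.1.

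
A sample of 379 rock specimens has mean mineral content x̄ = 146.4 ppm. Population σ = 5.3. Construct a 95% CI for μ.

CI = x̄ ± z*(σ/√n) = 146.4 ± 1.96(5.3/√379) = 146.4 ± 0.53 = (145.87, 146.93)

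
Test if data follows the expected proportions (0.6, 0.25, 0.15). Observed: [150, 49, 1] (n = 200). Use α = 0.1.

Expected: [120.0, 50.0, 30.0]. χ² = 35.553. df = 2, critical = 4.605. Reject H₀.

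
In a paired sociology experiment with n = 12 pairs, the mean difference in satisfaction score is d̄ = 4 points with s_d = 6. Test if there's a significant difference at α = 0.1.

t = d̄/(s_d/√n) = 4/(6/√12) = 2.309. df = 11, critical t = ±1.796. Reject H₀.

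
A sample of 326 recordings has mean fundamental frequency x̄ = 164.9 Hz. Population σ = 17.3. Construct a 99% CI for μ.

CI = x̄ ± z*(σ/√n) = 164.9 ± 2.576(17.3/√326) = 164.9 ± 2.47 = (162.43, 167.37)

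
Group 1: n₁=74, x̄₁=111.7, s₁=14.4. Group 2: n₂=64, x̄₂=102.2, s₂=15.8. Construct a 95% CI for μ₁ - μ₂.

Difference = 9.5. SE = √(14.4²/74 + 15.8²/64) = 2.589. CI = (4.43, 14.57)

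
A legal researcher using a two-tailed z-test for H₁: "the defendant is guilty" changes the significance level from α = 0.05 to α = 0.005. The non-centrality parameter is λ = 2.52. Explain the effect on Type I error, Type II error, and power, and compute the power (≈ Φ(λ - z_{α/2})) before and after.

Decreasing α from 0.05 to 0.005:
• Type I error rate decreases (α is the Type I rate by definition).
• Critical value moves from z_{α/2} = 1.96 to 2.807, so power = Φ(λ - z_{α/2}) goes from Φ(2.52 - 1.96) = 0.712 to Φ(2.52 - 2.807) = 0.387.
• Type II error rate β = 1 - power therefore increases (0.288 → 0.613).
Appropriate when false positives are costly — here, convicting an innocent person.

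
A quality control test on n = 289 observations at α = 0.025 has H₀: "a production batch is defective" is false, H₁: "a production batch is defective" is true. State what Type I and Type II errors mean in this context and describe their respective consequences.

Type I (false positive): concluding that a production batch is defective when it is not — scrapping a good batch — wasted material and cost for no reason. Type II (false negative): failing to conclude that a production batch is defective when it is — shipping a defective batch — faulty products reach customers. Which is costlier depends on domain priorities and is a judgement call rather than a statistical fact.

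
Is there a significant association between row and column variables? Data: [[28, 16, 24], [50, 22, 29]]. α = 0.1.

χ² = 1.227. df = 2, critical = 4.605. Fail to reject H₀. No evidence of dependence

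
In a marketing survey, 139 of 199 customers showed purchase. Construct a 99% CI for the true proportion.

p̂ = 0.698. CI = p̂ ± z*√(p̂(1-p̂)/n) = (0.615, 0.782)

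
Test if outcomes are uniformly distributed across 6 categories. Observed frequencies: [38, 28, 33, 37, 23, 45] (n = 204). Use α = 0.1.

Expected = 34 each. χ² = Σ(O-E)²/E = 8.941. df = 5, critical value = 9.236. Fail to reject H₀.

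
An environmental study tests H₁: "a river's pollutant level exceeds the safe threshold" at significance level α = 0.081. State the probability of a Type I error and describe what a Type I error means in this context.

P(Type I error) = α = 0.081. A Type I error is rejecting H₀ when H₀ is actually true (false positive) — here, concluding that a river's pollutant level exceeds the safe threshold when in fact this is not the case. Consequence: shutting down a compliant factory unnecessarily.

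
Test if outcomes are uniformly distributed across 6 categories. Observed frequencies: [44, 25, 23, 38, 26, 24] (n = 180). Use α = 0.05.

Expected = 30 each. χ² = Σ(O-E)²/E = 12.867. df = 5, critical value = 11.07. Reject H₀.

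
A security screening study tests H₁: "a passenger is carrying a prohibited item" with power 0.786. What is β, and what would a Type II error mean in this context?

β = 1 - power = 1 - 0.786 = 0.214. A Type II error is failing to reject H₀ when H₀ is false (false negative) — here, failing to conclude that a passenger is carrying a prohibited item when in fact it is true. Consequence: letting a prohibited item through — security breach.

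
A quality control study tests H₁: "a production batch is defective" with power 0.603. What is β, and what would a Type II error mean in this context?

β = 1 - power = 1 - 0.603 = 0.397. A Type II error is failing to reject H₀ when H₀ is false (false negative) — here, failing to conclude that a production batch is defective when in fact it is true. Consequence: shipping a defective batch — faulty products reach customers.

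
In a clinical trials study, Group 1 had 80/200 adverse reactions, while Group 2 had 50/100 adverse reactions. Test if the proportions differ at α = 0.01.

p̂₁ = 0.4, p̂₂ = 0.5, pooled p̂ = 0.433. z = -1.648. Critical: ±2.576. Fail to reject H₀.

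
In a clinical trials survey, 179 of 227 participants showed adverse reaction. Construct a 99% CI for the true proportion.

p̂ = 0.789. CI = p̂ ± z*√(p̂(1-p̂)/n) = (0.719, 0.858)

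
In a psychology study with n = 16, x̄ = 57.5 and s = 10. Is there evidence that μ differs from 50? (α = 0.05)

t = (x̄ - μ₀)/(s/√n) = (57.5 - 50)/(10/√16) = 3.0. df = 15, critical t = ±2.131. Reject H₀.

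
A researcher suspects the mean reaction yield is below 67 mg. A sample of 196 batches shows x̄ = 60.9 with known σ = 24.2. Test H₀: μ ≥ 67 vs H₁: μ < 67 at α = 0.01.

z = -3.529. Critical value: -2.33. Reject H₀.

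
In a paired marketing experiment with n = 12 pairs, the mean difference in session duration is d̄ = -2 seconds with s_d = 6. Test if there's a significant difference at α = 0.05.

t = d̄/(s_d/√n) = -2/(6/√12) = -1.155. df = 11, critical t = ±2.201. Fail to reject H₀.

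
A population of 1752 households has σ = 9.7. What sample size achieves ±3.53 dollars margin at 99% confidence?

Without FPC: n₀ = (2.576×9.7/3.53)² = 50.106. With FPC: n = n₀N/(n₀+N-1) = 48.7 → n = 49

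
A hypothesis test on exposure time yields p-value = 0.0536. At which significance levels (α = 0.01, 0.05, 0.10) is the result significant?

p = 0.0536. Significant at: α = 0.1.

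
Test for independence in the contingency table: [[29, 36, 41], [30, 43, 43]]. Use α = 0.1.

χ² = 0.235. df = 2, critical = 4.605. Fail to reject H₀. No evidence of dependence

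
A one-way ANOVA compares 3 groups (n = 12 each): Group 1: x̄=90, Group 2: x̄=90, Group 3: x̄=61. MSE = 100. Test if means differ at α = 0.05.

Grand mean = 80.33. SS_between = 6728.0, MS_between = 3364.0. F = 33.64, F_crit ≈ 3.285. Reject H₀.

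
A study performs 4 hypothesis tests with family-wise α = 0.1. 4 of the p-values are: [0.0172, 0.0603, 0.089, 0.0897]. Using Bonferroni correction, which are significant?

Bonferroni α = 0.1/4 = 0.025. Significant p-values: [0.0172]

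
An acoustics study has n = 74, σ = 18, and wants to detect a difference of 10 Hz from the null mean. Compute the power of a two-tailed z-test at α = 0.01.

SE = σ/√n = 18/√74 = 2.092. Non-centrality λ = d/SE = 10/2.092 = 4.779. Power ≈ Φ(λ - z_{α/2}) = Φ(4.779 - 2.576) = Φ(2.203) = 0.986.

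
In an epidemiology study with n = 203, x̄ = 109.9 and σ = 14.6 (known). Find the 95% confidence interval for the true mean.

CI = x̄ ± z*(σ/√n) = 109.9 ± 1.96(14.6/√203) = 109.9 ± 2.01 = (107.89, 111.91)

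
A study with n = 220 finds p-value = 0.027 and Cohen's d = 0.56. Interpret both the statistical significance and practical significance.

Statistically significant (p = 0.027 < 0.05). Cohen's d = 0.56 indicates a medium effect size. Both statistical and practical significance should be considered.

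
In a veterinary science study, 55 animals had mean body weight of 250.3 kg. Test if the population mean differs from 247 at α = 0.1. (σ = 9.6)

z = (x̄ - μ₀)/(σ/√n) = (250.3 - 247)/(9.6/√55) = 2.549. Critical value: ±1.645. Since |2.549| > 1.645, Reject H₀.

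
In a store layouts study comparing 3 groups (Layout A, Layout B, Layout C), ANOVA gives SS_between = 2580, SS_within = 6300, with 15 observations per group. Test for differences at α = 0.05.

df_between = 2, df_within = 42. F = MS_between/MS_within = 1290.0/150.0 = 8.6. F_crit ≈ 3.22. Reject H₀. At least one mean differs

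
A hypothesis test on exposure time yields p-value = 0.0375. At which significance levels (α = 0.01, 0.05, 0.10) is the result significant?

p = 0.0375. Significant at: α = 0.05, 0.1.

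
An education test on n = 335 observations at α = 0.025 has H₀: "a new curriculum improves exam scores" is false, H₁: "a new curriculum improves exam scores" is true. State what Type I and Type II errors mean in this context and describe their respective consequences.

Type I (false positive): concluding that a new curriculum improves exam scores when it is not — adopting a curriculum that gives no real benefit — disruption for nothing. Type II (false negative): failing to conclude that a new curriculum improves exam scores when it is — keeping the old curriculum when the new one would have helped students. Which is costlier depends on domain priorities and is a judgement call rather than a statistical fact.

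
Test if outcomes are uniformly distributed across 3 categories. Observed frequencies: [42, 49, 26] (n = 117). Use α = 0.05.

Expected = 39 each. χ² = Σ(O-E)²/E = 7.128. df = 2, critical value = 5.991. Reject H₀.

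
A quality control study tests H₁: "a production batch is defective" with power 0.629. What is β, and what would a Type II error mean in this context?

β = 1 - power = 1 - 0.629 = 0.371. A Type II error is failing to reject H₀ when H₀ is false (false negative) — here, failing to conclude that a production batch is defective when in fact it is true. Consequence: shipping a defective batch — faulty products reach customers.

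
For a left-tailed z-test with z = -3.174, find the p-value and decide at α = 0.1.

p = P(Z < -3.174) = Φ(-3.174) ≈ 0.0008. Since p < 0.1, reject H₀ (significant) at α = 0.1.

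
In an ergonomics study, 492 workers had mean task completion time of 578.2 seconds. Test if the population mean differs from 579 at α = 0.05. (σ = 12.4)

z = (x̄ - μ₀)/(σ/√n) = (578.2 - 579)/(12.4/√492) = -1.431. Critical value: ±1.96. Since |-1.431| ≤ 1.96, Fail to reject H₀.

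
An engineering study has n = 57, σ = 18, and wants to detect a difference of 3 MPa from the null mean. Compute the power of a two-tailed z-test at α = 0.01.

SE = σ/√n = 18/√57 = 2.384. Non-centrality λ = d/SE = 3/2.384 = 1.258. Power ≈ Φ(λ - z_{α/2}) = Φ(1.258 - 2.576) = Φ(-1.318) = 0.094.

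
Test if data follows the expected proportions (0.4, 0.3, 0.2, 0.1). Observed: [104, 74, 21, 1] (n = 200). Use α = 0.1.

Expected: [80.0, 60.0, 40.0, 20.0]. χ² = 37.542. df = 3, critical = 6.251. Reject H₀.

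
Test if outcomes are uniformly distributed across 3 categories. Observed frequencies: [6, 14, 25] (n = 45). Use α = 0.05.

Expected = 15 each. χ² = Σ(O-E)²/E = 12.133. df = 2, critical value = 5.991. Reject H₀.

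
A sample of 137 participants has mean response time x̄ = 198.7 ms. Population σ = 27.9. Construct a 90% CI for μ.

CI = x̄ ± z*(σ/√n) = 198.7 ± 1.645(27.9/√137) = 198.7 ± 3.92 = (194.78, 202.62)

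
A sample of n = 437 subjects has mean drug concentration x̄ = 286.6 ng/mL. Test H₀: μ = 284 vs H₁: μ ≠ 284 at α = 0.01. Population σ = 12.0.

z = (x̄ - μ₀)/(σ/√n) = (286.6 - 284)/(12.0/√437) = 4.529. Critical value: ±2.576. Since |4.529| > 2.576, Reject H₀.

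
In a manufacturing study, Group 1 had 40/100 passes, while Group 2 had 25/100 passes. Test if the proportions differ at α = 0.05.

p̂₁ = 0.4, p̂₂ = 0.25, pooled p̂ = 0.325. z = 2.265. Critical: ±1.96. Reject H₀.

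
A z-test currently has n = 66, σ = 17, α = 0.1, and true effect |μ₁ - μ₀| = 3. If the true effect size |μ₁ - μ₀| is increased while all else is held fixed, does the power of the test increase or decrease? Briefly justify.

Power increases: a larger true effect increases the non-centrality λ = |μ₁ - μ₀|/(σ/√n).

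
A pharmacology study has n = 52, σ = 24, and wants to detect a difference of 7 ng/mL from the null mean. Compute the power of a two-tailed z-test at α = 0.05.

SE = σ/√n = 24/√52 = 3.328. Non-centrality λ = d/SE = 7/3.328 = 2.103. Power ≈ Φ(λ - z_{α/2}) = Φ(2.103 - 1.96) = Φ(0.143) = 0.557.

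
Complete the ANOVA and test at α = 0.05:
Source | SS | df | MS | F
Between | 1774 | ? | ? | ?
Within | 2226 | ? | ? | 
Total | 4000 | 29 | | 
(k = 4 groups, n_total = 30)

df_between = 3, df_within = 26. MS_between = 591.33, MS_within = 85.62. F = 6.907, F_crit ≈ 2.975. Reject H₀.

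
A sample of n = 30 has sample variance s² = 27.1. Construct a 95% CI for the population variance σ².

df = 29. χ²_{0.025} = 45.722, χ²_{0.975} = 16.047. CI for σ² = ((n-1)s²/χ²_{α/2}, (n-1)s²/χ²_{1-α/2}) = (29·27.1/45.722, 29·27.1/16.047) = (17.19, 48.97)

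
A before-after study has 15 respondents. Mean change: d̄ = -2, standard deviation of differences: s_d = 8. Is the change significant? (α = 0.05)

t = d̄/(s_d/√n) = -2/(8/√15) = -0.968. df = 14, critical t = ±2.145. Fail to reject H₀.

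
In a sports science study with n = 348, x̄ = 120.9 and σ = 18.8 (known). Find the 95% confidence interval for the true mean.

CI = x̄ ± z*(σ/√n) = 120.9 ± 1.96(18.8/√348) = 120.9 ± 1.98 = (118.92, 122.88)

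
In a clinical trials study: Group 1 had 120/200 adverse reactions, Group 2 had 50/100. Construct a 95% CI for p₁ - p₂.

p̂₁ = 0.6, p̂₂ = 0.5. Difference = 0.1. CI = (-0.019, 0.219)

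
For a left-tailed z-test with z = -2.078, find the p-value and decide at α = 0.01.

p = P(Z < -2.078) = Φ(-2.078) ≈ 0.0189. Since p ≥ 0.01, fail to reject H₀ (not significant) at α = 0.01.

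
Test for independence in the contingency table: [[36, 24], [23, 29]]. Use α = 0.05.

χ² = 2.779. df = 1, critical = 3.841. Fail to reject H₀. No evidence of dependence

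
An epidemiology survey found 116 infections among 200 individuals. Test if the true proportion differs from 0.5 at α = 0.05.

p̂ = 0.58, p₀ = 0.5. z = (p̂ - p₀)/√(p₀(1-p₀)/n) = 2.263. Critical: ±1.96. Reject H₀.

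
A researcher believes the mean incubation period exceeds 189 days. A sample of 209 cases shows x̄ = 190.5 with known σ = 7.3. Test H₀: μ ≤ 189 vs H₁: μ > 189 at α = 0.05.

z = 2.971. Critical value: 1.645. Reject H₀.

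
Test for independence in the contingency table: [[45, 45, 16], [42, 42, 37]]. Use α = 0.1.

χ² = 7.57. df = 2, critical = 4.605. Reject H₀. Variables are dependent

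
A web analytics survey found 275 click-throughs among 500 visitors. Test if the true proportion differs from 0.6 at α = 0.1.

p̂ = 0.55, p₀ = 0.6. z = (p̂ - p₀)/√(p₀(1-p₀)/n) = -2.282. Critical: ±1.645. Reject H₀.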